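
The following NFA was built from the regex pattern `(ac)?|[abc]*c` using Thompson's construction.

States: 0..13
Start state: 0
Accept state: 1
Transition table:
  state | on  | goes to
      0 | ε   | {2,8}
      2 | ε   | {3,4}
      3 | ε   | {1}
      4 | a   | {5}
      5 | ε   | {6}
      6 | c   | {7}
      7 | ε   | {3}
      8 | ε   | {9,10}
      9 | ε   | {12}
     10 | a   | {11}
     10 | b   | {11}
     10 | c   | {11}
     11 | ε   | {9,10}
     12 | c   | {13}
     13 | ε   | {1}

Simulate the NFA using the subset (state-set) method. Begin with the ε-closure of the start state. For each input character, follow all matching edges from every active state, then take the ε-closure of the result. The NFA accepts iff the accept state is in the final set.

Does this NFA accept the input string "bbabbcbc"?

S₀ = ε-closure({0}) = {0,1,2,3,4,8,9,10,12}
'b' @ 1: {9,10,11,12}
'b' @ 2: {9,10,11,12}
'a' @ 3: {9,10,11,12}
'b' @ 4: {9,10,11,12}
'b' @ 5: {9,10,11,12}
'c' @ 6: {1,9,10,11,12,13}  (accept∈set)
'b' @ 7: {9,10,11,12}
'c' @ 8: {1,9,10,11,12,13}  (accept∈set)
end set {1,9,10,11,12,13} — state 1 in

Answer: ACCEPT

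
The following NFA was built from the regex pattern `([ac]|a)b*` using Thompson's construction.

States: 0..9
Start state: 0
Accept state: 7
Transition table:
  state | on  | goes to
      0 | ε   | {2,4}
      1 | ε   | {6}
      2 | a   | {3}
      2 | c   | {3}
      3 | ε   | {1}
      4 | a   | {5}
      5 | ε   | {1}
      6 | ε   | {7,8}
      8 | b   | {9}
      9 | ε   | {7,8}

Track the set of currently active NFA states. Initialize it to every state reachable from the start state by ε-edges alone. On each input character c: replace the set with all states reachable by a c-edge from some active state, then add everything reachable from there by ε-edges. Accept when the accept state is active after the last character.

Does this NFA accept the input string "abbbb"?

S₀ = ε-closure({0}) = {0,2,4}
'a' @ 1: {1,3,5,6,7,8}  (accept∈set)
'b' @ 2: {7,8,9}  (accept∈set)
'b' @ 3: {7,8,9}  (accept∈set)
'b' @ 4: {7,8,9}  (accept∈set)
'b' @ 5: {7,8,9}  (accept∈set)
after full input: {7,8,9}  (accept=7 in)

Answer: ACCEPT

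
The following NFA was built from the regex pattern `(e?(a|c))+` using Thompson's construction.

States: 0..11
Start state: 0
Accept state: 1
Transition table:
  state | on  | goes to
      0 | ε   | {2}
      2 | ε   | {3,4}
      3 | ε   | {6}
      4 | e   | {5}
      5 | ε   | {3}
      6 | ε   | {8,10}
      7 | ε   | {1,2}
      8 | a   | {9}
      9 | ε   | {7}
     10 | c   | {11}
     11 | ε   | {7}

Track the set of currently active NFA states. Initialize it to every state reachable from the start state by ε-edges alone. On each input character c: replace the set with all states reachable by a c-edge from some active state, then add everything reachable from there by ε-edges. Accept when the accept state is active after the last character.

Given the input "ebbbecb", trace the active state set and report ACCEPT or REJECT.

Answer: REJECT

Derivation:
S₀ = ε-closure({0}) = {0,2,3,4,6,8,10}
'e' @ 1: {3,5,6,8,10}
'b' @ 2: {}  — no active states
rest 'bbecb' ignored (set empty)
end set {} — state 1 not in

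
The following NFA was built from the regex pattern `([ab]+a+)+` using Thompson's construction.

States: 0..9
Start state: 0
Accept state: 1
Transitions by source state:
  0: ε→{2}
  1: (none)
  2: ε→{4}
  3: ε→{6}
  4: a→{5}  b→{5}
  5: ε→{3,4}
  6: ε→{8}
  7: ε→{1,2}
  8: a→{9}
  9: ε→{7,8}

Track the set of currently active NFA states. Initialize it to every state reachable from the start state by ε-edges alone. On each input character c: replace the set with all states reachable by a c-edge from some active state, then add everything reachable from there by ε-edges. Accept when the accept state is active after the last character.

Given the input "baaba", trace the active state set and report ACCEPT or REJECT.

Answer: ACCEPT

Steps:
S₀ = ε-closure({0}) = {0,2,4}
'b' @ 1: {3,4,5,6,8}
'a' @ 2: {1,2,3,4,5,6,7,8,9}  (accept∈set)
'a' @ 3: {1,2,3,4,5,6,7,8,9}  (accept∈set)
'b' @ 4: {3,4,5,6,8}
'a' @ 5: {1,2,3,4,5,6,7,8,9}  (accept∈set)
end set {1,2,3,4,5,6,7,8,9} — state 1 in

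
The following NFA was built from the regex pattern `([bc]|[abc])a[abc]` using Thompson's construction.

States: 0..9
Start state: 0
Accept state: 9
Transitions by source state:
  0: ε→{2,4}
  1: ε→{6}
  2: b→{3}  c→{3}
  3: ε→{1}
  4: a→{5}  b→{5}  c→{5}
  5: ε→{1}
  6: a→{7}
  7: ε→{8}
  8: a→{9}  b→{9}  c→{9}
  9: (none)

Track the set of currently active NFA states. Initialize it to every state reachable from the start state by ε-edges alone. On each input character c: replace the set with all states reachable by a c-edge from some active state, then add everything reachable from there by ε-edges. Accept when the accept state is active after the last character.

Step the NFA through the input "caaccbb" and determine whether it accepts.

Answer: REJECT

Trace:
start: ε-closure({0}) = {0,2,4}
'c' @ 1: {1,3,5,6}
'a' @ 2: {7,8}
'a' @ 3: {9}  ✓accept
'c' @ 4: {}  — state set empty
rest 'cbb' ignored (set empty)
after full input: {}  (accept=9 not in)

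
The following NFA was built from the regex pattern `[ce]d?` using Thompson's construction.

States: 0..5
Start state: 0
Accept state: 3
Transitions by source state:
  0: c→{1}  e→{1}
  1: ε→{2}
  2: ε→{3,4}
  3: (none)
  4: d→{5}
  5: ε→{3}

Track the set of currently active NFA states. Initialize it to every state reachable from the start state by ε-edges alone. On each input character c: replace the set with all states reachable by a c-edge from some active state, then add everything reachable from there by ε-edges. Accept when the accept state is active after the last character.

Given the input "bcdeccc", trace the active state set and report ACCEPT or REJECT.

start: ε-closure({0}) = {0}
'b' @ 1: {}  — state set empty
rest 'cdeccc' ignored (set empty)
final: {}; accept 3 not in set

Answer: REJECT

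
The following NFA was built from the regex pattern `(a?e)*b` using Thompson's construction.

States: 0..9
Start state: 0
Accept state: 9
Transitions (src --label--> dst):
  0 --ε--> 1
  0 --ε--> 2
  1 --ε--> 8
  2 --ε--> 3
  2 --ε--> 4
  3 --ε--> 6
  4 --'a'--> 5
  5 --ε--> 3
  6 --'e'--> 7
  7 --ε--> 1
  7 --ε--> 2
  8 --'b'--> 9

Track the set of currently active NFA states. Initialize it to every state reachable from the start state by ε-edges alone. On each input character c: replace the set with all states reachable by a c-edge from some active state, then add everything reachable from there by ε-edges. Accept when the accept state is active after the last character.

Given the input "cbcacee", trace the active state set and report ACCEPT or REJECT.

initial (ε-close {0}): {0,1,2,3,4,6,8}
'c' @ 1: {}  — no active states
rest 'bcacee' ignored (set empty)
end set {} — state 9 not in

Answer: REJECT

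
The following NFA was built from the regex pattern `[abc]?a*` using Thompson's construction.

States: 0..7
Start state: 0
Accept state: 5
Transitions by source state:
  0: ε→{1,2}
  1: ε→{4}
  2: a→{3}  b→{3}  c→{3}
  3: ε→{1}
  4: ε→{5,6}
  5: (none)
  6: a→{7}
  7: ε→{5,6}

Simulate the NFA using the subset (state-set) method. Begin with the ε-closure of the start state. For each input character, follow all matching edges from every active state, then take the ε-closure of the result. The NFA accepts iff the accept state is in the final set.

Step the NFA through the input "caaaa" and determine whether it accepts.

Answer: ACCEPT

Steps:
initial (ε-close {0}): {0,1,2,4,5,6}
'c' @ 1: {1,3,4,5,6}  ✓accept
'a' @ 2: {5,6,7}  ✓accept
'a' @ 3: {5,6,7}  ✓accept
'a' @ 4: {5,6,7}  ✓accept
'a' @ 5: {5,6,7}  ✓accept
final: {5,6,7}; accept 5 in set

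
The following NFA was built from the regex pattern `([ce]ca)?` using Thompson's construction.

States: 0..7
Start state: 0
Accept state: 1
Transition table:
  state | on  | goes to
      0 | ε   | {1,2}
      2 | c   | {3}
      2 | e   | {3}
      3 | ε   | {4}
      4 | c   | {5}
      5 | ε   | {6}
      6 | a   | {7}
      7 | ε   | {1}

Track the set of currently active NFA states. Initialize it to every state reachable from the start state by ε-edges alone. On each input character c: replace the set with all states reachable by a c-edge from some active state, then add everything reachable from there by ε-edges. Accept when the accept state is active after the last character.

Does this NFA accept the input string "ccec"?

initial (ε-close {0}): {0,1,2}
'c' @ 1: {3,4}
'c' @ 2: {5,6}
'e' @ 3: {}  — no active states
rest 'c' ignored (set empty)
after full input: {}  (accept=1 not in)

Answer: REJECT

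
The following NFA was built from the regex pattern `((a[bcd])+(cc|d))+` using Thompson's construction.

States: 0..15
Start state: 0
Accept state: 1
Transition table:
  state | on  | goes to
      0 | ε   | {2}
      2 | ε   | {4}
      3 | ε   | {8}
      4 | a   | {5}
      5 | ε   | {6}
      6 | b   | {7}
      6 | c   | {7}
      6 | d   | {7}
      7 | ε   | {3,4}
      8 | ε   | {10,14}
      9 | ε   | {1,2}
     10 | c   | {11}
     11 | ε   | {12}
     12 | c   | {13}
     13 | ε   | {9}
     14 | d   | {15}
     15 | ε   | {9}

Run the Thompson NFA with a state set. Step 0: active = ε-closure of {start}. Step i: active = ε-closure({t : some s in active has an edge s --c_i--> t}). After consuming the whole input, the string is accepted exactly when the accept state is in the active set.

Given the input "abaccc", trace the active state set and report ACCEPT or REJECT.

S₀ = ε-closure({0}) = {0,2,4}
'a' @ 1: {5,6}
'b' @ 2: {3,4,7,8,10,14}
'a' @ 3: {5,6}
'c' @ 4: {3,4,7,8,10,14}
'c' @ 5: {11,12}
'c' @ 6: {1,2,4,9,13}  (accept∈set)
after full input: {1,2,4,9,13}  (accept=1 in)

Answer: ACCEPT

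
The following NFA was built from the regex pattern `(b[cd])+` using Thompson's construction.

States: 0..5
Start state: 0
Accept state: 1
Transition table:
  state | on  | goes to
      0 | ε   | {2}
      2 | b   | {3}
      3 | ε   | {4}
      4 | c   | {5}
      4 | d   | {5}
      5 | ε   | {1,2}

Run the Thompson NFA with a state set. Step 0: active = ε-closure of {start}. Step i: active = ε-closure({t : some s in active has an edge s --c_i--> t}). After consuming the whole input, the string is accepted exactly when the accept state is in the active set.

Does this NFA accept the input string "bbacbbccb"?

S₀ = ε-closure({0}) = {0,2}
'b' @ 1: {3,4}
'b' @ 2: {}  — state set empty
rest 'acbbccb' ignored (set empty)
final: {}; accept 1 not in set

Answer: REJECT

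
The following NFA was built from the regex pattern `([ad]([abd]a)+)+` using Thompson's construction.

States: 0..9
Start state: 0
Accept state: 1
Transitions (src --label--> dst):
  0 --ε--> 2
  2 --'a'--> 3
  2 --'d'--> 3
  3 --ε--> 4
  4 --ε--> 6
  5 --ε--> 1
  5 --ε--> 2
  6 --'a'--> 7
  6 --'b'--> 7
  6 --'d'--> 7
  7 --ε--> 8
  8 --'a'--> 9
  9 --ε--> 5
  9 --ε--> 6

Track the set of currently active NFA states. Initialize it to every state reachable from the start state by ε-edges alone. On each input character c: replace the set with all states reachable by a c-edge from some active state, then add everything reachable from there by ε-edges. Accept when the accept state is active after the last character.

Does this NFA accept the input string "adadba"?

Answer: ACCEPT

Derivation:
start: ε-closure({0}) = {0,2}
'a' @ 1: {3,4,6}
'd' @ 2: {7,8}
'a' @ 3: {1,2,5,6,9}  (accept∈set)
'd' @ 4: {3,4,6,7,8}
'b' @ 5: {7,8}
'a' @ 6: {1,2,5,6,9}  (accept∈set)
final: {1,2,5,6,9}; accept 1 in set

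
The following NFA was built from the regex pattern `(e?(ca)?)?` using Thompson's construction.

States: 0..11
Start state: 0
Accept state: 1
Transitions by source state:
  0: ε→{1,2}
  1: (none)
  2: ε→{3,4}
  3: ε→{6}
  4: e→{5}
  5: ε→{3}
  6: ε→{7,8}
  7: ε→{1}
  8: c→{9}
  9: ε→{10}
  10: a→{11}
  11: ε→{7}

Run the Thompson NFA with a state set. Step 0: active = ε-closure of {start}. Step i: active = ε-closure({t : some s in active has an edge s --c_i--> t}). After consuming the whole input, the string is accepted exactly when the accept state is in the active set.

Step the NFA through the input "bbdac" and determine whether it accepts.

initial (ε-close {0}): {0,1,2,3,4,6,7,8}
'b' @ 1: {}  — dead — no transitions
rest 'bdac' ignored (set empty)
end set {} — state 1 not in

Answer: REJECT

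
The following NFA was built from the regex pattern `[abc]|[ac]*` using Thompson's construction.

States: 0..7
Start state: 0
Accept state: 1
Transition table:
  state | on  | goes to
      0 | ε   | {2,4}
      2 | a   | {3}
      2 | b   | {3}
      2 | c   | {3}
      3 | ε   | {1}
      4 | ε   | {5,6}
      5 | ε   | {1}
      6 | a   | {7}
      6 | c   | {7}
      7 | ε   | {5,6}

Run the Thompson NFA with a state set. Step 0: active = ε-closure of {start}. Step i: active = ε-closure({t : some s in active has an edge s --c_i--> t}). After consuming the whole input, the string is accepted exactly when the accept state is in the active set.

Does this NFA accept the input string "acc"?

Answer: ACCEPT

Trace:
start: ε-closure({0}) = {0,1,2,4,5,6}
'a' @ 1: {1,3,5,6,7}  (accept∈set)
'c' @ 2: {1,5,6,7}  (accept∈set)
'c' @ 3: {1,5,6,7}  (accept∈set)
after full input: {1,5,6,7}  (accept=1 in)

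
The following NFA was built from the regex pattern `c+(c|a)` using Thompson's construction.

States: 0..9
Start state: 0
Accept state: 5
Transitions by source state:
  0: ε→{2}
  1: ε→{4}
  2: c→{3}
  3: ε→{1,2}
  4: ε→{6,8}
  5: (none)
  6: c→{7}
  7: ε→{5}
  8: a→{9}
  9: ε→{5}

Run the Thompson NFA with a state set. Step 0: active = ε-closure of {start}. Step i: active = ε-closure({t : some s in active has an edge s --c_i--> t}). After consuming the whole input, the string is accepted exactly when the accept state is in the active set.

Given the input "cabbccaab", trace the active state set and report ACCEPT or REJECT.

S₀ = ε-closure({0}) = {0,2}
'c' @ 1: {1,2,3,4,6,8}
'a' @ 2: {5,9}  ✓accept
'b' @ 3: {}  — dead — no transitions
rest 'bccaab' ignored (set empty)
final: {}; accept 5 not in set

Answer: REJECT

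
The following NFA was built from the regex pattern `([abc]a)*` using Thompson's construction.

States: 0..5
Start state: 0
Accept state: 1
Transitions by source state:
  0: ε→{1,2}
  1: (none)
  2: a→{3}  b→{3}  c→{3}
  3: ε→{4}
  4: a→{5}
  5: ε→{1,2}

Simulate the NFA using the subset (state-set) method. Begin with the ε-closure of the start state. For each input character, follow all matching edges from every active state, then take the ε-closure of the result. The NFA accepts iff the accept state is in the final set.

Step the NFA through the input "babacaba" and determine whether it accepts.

Answer: ACCEPT

Steps:
initial (ε-close {0}): {0,1,2}
'b' @ 1: {3,4}
'a' @ 2: {1,2,5}  [accepting]
'b' @ 3: {3,4}
'a' @ 4: {1,2,5}  [accepting]
'c' @ 5: {3,4}
'a' @ 6: {1,2,5}  [accepting]
'b' @ 7: {3,4}
'a' @ 8: {1,2,5}  [accepting]
after full input: {1,2,5}  (accept=1 in)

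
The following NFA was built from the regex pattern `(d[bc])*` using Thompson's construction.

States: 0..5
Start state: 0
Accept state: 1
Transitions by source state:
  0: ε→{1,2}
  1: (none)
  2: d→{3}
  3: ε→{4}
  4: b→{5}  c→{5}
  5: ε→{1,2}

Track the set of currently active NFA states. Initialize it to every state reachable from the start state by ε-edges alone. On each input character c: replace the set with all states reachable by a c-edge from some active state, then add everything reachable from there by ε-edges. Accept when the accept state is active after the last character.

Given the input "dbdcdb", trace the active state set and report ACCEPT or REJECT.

start: ε-closure({0}) = {0,1,2}
'd' @ 1: {3,4}
'b' @ 2: {1,2,5}  ✓accept
'd' @ 3: {3,4}
'c' @ 4: {1,2,5}  ✓accept
'd' @ 5: {3,4}
'b' @ 6: {1,2,5}  ✓accept
after full input: {1,2,5}  (accept=1 in)

Answer: ACCEPT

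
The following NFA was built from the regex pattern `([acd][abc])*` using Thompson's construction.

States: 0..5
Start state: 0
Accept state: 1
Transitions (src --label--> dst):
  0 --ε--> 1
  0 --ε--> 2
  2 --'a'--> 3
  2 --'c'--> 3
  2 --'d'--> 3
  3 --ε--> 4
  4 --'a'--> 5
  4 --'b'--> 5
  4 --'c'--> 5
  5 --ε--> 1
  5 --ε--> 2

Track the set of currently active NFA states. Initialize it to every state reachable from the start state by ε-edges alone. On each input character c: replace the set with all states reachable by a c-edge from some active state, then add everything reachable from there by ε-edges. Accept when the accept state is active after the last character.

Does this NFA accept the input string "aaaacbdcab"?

Answer: ACCEPT

Steps:
initial (ε-close {0}): {0,1,2}
'a' @ 1: {3,4}
'a' @ 2: {1,2,5}  ✓accept
'a' @ 3: {3,4}
'a' @ 4: {1,2,5}  ✓accept
'c' @ 5: {3,4}
'b' @ 6: {1,2,5}  ✓accept
'd' @ 7: {3,4}
'c' @ 8: {1,2,5}  ✓accept
'a' @ 9: {3,4}
'b' @ 10: {1,2,5}  ✓accept
after full input: {1,2,5}  (accept=1 in)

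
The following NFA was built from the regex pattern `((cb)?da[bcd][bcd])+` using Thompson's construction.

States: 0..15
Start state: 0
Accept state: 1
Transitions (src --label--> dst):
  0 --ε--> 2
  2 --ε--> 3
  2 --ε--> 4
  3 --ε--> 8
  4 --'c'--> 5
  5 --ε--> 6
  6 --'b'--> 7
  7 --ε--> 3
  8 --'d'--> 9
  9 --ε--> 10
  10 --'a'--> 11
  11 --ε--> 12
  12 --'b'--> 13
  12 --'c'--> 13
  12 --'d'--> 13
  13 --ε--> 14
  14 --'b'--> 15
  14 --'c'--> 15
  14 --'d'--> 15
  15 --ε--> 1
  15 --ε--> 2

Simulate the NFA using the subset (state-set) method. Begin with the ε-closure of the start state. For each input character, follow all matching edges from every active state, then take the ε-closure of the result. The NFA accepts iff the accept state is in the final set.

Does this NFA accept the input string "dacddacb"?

initial (ε-close {0}): {0,2,3,4,8}
'd' @ 1: {9,10}
'a' @ 2: {11,12}
'c' @ 3: {13,14}
'd' @ 4: {1,2,3,4,8,15}  [accepting]
'd' @ 5: {9,10}
'a' @ 6: {11,12}
'c' @ 7: {13,14}
'b' @ 8: {1,2,3,4,8,15}  [accepting]
end set {1,2,3,4,8,15} — state 1 in

Answer: ACCEPT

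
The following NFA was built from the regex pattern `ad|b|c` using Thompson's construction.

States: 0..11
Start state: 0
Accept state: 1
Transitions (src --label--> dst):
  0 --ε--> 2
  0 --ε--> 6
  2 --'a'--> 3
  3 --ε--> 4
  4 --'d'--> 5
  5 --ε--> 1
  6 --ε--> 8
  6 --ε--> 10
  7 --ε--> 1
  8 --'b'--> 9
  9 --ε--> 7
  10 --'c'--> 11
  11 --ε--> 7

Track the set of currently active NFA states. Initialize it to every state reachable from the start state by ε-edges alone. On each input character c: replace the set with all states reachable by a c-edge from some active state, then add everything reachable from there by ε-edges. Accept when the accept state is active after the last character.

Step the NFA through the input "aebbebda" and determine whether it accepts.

Answer: REJECT

Trace:
initial (ε-close {0}): {0,2,6,8,10}
'a' @ 1: {3,4}
'e' @ 2: {}  — no active states
rest 'bbebda' ignored (set empty)
after full input: {}  (accept=1 not in)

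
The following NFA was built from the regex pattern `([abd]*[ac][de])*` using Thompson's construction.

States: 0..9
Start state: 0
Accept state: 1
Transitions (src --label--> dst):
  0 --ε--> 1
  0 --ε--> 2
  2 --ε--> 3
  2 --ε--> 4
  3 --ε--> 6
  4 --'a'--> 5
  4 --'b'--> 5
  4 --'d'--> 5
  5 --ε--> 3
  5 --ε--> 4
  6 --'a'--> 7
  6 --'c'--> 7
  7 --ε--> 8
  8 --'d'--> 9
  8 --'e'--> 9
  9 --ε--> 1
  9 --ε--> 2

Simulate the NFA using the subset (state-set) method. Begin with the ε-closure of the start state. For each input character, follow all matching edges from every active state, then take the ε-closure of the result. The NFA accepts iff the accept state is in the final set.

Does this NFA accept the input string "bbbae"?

Answer: ACCEPT

Derivation:
S₀ = ε-closure({0}) = {0,1,2,3,4,6}
'b' @ 1: {3,4,5,6}
'b' @ 2: {3,4,5,6}
'b' @ 3: {3,4,5,6}
'a' @ 4: {3,4,5,6,7,8}
'e' @ 5: {1,2,3,4,6,9}  [accepting]
end set {1,2,3,4,6,9} — state 1 in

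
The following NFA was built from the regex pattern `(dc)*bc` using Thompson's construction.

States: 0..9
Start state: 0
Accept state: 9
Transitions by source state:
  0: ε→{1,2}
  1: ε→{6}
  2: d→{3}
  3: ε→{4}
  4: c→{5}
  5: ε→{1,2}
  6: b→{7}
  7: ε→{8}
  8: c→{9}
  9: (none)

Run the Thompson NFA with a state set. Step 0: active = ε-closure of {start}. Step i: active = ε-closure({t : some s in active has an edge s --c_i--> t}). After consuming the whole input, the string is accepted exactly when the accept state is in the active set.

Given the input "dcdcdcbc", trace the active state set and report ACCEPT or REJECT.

Answer: ACCEPT

Trace:
initial (ε-close {0}): {0,1,2,6}
'd' @ 1: {3,4}
'c' @ 2: {1,2,5,6}
'd' @ 3: {3,4}
'c' @ 4: {1,2,5,6}
'd' @ 5: {3,4}
'c' @ 6: {1,2,5,6}
'b' @ 7: {7,8}
'c' @ 8: {9}  [accepting]
final: {9}; accept 9 in set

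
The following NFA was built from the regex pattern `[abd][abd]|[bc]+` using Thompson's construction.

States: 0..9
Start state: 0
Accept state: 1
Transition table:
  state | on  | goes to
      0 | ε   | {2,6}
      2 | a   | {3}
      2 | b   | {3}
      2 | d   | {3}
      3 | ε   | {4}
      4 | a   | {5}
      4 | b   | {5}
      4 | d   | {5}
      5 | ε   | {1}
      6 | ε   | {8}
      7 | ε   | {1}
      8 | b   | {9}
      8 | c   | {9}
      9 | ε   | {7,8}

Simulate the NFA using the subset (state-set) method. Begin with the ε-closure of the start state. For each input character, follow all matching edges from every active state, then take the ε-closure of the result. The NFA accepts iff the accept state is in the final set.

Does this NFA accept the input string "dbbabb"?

S₀ = ε-closure({0}) = {0,2,6,8}
'd' @ 1: {3,4}
'b' @ 2: {1,5}  (accept∈set)
'b' @ 3: {}  — dead — no transitions
rest 'abb' ignored (set empty)
final: {}; accept 1 not in set

Answer: REJECT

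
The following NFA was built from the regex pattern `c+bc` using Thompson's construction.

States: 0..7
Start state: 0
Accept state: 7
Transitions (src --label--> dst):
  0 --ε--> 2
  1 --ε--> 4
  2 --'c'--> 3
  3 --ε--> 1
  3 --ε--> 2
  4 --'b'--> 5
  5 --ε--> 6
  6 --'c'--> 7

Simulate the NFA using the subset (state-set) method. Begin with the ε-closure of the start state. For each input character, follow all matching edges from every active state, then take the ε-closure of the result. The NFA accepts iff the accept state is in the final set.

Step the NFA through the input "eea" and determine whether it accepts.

Answer: REJECT

Derivation:
S₀ = ε-closure({0}) = {0,2}
'e' @ 1: {}  — state set empty
rest 'ea' ignored (set empty)
end set {} — state 7 not in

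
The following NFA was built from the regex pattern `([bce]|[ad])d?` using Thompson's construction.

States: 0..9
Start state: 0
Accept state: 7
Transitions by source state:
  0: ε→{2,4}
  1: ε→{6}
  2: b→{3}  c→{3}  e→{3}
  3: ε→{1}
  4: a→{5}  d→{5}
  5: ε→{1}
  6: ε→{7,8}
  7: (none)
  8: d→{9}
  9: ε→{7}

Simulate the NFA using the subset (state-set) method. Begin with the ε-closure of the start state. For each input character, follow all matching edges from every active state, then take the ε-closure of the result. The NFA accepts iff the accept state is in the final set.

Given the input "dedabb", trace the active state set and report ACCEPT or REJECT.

S₀ = ε-closure({0}) = {0,2,4}
'd' @ 1: {1,5,6,7,8}  [accepting]
'e' @ 2: {}  — state set empty
rest 'dabb' ignored (set empty)
end set {} — state 7 not in

Answer: REJECT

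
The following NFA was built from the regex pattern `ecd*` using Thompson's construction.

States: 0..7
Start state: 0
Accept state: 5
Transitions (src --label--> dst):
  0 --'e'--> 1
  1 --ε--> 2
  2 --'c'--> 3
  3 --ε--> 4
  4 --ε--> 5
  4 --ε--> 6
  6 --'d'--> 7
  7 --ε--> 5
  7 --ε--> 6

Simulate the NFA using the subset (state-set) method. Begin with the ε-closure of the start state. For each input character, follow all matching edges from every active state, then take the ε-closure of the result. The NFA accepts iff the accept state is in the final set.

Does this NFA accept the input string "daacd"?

start: ε-closure({0}) = {0}
'd' @ 1: {}  — no active states
rest 'aacd' ignored (set empty)
after full input: {}  (accept=5 not in)

Answer: REJECT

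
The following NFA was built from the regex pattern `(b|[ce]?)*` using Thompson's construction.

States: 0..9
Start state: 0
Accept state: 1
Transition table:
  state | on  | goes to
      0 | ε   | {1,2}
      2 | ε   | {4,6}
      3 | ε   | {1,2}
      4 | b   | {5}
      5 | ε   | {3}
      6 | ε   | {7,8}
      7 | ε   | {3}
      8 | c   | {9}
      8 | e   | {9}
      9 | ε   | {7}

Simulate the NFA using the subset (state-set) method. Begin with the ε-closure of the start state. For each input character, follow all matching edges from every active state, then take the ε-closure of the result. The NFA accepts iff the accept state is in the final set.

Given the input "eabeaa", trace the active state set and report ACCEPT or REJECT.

Answer: REJECT

Derivation:
initial (ε-close {0}): {0,1,2,3,4,6,7,8}
'e' @ 1: {1,2,3,4,6,7,8,9}  ✓accept
'a' @ 2: {}  — no active states
rest 'beaa' ignored (set empty)
end set {} — state 1 not in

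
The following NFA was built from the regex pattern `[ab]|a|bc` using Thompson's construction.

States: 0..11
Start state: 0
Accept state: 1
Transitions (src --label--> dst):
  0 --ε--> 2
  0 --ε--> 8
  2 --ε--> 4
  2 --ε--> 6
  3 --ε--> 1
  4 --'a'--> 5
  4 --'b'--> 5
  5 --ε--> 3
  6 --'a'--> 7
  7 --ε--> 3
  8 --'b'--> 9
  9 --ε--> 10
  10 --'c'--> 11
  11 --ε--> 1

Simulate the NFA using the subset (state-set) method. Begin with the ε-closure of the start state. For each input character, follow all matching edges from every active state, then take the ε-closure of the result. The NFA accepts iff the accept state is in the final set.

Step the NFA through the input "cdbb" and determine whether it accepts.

start: ε-closure({0}) = {0,2,4,6,8}
'c' @ 1: {}  — dead — no transitions
rest 'dbb' ignored (set empty)
after full input: {}  (accept=1 not in)

Answer: REJECT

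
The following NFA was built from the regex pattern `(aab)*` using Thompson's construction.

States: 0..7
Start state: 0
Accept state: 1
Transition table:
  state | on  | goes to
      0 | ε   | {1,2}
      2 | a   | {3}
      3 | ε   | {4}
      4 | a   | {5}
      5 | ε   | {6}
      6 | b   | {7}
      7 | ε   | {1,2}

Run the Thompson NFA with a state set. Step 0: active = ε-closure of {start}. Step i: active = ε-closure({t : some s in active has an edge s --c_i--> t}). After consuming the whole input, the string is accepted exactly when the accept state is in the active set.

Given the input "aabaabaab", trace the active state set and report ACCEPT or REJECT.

Answer: ACCEPT

Derivation:
S₀ = ε-closure({0}) = {0,1,2}
'a' @ 1: {3,4}
'a' @ 2: {5,6}
'b' @ 3: {1,2,7}  [accepting]
'a' @ 4: {3,4}
'a' @ 5: {5,6}
'b' @ 6: {1,2,7}  [accepting]
'a' @ 7: {3,4}
'a' @ 8: {5,6}
'b' @ 9: {1,2,7}  [accepting]
final: {1,2,7}; accept 1 in set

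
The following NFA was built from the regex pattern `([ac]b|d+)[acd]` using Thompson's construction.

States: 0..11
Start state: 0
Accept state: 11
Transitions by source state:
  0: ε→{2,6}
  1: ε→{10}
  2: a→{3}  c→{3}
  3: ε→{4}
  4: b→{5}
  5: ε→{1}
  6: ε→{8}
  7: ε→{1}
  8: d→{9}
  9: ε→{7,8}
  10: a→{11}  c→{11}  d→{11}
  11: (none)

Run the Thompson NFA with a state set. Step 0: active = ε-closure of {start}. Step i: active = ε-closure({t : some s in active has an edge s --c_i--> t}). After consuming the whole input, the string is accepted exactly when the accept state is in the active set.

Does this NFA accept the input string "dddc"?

Answer: ACCEPT

Trace:
S₀ = ε-closure({0}) = {0,2,6,8}
'd' @ 1: {1,7,8,9,10}
'd' @ 2: {1,7,8,9,10,11}  (accept∈set)
'd' @ 3: {1,7,8,9,10,11}  (accept∈set)
'c' @ 4: {11}  (accept∈set)
final: {11}; accept 11 in set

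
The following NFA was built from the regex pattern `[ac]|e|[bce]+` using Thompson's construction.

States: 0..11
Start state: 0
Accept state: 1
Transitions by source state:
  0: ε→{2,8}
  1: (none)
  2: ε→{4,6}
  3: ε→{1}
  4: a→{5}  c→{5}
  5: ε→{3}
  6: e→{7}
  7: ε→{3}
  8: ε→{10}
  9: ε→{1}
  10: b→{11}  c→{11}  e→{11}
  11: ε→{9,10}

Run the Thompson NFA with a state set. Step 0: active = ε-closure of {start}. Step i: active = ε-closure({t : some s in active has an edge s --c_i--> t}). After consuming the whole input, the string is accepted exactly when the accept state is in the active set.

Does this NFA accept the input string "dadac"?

Answer: REJECT

Trace:
initial (ε-close {0}): {0,2,4,6,8,10}
'd' @ 1: {}  — state set empty
rest 'adac' ignored (set empty)
end set {} — state 1 not in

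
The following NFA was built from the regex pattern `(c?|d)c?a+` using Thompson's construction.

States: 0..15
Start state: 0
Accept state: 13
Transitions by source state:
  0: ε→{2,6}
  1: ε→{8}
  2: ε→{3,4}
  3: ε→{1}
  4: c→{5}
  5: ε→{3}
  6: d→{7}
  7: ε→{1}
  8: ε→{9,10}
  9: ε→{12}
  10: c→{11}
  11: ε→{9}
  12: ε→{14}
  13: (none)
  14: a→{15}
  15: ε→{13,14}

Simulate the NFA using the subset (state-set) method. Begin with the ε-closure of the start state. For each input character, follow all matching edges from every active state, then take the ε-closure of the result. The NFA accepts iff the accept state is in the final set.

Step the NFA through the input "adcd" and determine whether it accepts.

S₀ = ε-closure({0}) = {0,1,2,3,4,6,8,9,10,12,14}
'a' @ 1: {13,14,15}  (accept∈set)
'd' @ 2: {}  — dead — no transitions
rest 'cd' ignored (set empty)
final: {}; accept 13 not in set

Answer: REJECT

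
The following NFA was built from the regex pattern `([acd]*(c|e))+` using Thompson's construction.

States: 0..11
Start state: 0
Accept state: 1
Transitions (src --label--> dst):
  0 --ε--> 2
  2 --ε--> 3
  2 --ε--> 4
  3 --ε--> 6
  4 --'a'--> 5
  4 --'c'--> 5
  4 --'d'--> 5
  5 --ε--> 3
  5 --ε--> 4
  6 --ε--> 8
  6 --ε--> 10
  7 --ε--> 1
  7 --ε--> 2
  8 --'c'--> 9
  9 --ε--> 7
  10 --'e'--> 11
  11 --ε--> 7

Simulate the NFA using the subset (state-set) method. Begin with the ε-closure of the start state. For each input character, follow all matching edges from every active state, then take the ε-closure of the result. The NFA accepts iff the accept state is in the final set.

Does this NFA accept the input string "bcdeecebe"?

start: ε-closure({0}) = {0,2,3,4,6,8,10}
'b' @ 1: {}  — state set empty
rest 'cdeecebe' ignored (set empty)
end set {} — state 1 not in

Answer: REJECT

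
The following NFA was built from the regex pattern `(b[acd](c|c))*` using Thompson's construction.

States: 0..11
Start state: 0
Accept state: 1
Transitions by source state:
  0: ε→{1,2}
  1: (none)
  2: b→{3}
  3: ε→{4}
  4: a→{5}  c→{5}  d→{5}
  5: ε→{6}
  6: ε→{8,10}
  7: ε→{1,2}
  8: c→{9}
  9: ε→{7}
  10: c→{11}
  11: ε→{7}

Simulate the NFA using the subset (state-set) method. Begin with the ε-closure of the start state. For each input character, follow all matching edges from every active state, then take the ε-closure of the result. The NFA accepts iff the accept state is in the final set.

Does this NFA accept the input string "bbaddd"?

Answer: REJECT

Trace:
start: ε-closure({0}) = {0,1,2}
'b' @ 1: {3,4}
'b' @ 2: {}  — no active states
rest 'addd' ignored (set empty)
after full input: {}  (accept=1 not in)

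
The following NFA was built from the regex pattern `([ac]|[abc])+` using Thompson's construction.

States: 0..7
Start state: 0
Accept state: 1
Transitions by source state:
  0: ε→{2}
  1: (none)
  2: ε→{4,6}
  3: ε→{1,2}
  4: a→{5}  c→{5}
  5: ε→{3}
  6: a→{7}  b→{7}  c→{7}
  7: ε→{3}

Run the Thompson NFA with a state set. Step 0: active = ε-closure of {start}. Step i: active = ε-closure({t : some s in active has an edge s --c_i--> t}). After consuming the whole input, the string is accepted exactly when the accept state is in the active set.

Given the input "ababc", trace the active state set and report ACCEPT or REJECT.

Answer: ACCEPT

Trace:
initial (ε-close {0}): {0,2,4,6}
'a' @ 1: {1,2,3,4,5,6,7}  (accept∈set)
'b' @ 2: {1,2,3,4,6,7}  (accept∈set)
'a' @ 3: {1,2,3,4,5,6,7}  (accept∈set)
'b' @ 4: {1,2,3,4,6,7}  (accept∈set)
'c' @ 5: {1,2,3,4,5,6,7}  (accept∈set)
end set {1,2,3,4,5,6,7} — state 1 in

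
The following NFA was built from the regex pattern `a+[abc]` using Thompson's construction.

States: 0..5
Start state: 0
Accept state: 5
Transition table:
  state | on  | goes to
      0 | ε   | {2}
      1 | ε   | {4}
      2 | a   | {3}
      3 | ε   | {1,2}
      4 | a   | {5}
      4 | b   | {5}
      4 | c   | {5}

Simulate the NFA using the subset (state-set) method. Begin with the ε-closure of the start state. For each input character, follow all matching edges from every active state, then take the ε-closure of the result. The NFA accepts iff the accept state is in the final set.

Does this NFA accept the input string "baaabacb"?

initial (ε-close {0}): {0,2}
'b' @ 1: {}  — no active states
rest 'aaabacb' ignored (set empty)
end set {} — state 5 not in

Answer: REJECT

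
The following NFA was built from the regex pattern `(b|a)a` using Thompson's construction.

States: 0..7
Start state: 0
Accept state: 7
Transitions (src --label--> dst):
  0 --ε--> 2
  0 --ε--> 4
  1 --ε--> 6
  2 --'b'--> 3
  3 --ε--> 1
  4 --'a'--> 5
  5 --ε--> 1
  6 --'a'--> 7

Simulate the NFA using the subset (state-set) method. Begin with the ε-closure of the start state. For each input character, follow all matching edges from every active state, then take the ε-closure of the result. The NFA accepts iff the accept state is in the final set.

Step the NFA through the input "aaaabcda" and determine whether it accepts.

Answer: REJECT

Derivation:
start: ε-closure({0}) = {0,2,4}
'a' @ 1: {1,5,6}
'a' @ 2: {7}  (accept∈set)
'a' @ 3: {}  — state set empty
rest 'abcda' ignored (set empty)
final: {}; accept 7 not in set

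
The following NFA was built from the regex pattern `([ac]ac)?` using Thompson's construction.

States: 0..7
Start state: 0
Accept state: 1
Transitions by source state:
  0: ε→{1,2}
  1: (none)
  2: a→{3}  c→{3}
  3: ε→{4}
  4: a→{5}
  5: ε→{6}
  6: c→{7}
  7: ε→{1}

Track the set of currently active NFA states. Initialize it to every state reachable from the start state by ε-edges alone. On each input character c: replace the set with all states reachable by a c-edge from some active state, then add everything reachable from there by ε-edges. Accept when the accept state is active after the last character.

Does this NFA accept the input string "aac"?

start: ε-closure({0}) = {0,1,2}
'a' @ 1: {3,4}
'a' @ 2: {5,6}
'c' @ 3: {1,7}  ✓accept
end set {1,7} — state 1 in

Answer: ACCEPT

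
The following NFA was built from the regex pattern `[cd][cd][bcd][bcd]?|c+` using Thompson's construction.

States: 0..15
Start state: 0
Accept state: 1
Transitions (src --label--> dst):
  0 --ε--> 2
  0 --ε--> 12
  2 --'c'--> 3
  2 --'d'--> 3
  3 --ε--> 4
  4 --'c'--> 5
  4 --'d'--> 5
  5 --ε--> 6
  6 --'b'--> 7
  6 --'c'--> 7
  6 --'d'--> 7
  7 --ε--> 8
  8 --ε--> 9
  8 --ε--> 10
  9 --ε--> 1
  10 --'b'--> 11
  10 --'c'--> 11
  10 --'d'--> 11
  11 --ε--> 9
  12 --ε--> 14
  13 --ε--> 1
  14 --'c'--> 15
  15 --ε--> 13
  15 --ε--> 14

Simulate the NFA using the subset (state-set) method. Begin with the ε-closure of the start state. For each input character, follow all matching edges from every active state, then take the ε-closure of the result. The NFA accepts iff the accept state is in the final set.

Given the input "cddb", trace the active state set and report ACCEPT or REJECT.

initial (ε-close {0}): {0,2,12,14}
'c' @ 1: {1,3,4,13,14,15}  ✓accept
'd' @ 2: {5,6}
'd' @ 3: {1,7,8,9,10}  ✓accept
'b' @ 4: {1,9,11}  ✓accept
after full input: {1,9,11}  (accept=1 in)

Answer: ACCEPT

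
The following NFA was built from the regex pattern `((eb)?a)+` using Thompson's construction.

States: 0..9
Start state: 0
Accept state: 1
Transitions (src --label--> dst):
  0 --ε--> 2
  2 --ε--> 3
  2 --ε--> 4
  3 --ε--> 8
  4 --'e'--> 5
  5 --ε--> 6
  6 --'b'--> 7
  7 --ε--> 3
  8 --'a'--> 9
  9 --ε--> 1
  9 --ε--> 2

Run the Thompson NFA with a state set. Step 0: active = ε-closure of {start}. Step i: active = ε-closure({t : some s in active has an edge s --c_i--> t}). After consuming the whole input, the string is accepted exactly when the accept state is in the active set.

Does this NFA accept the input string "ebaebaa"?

Answer: ACCEPT

Derivation:
S₀ = ε-closure({0}) = {0,2,3,4,8}
'e' @ 1: {5,6}
'b' @ 2: {3,7,8}
'a' @ 3: {1,2,3,4,8,9}  ✓accept
'e' @ 4: {5,6}
'b' @ 5: {3,7,8}
'a' @ 6: {1,2,3,4,8,9}  ✓accept
'a' @ 7: {1,2,3,4,8,9}  ✓accept
after full input: {1,2,3,4,8,9}  (accept=1 in)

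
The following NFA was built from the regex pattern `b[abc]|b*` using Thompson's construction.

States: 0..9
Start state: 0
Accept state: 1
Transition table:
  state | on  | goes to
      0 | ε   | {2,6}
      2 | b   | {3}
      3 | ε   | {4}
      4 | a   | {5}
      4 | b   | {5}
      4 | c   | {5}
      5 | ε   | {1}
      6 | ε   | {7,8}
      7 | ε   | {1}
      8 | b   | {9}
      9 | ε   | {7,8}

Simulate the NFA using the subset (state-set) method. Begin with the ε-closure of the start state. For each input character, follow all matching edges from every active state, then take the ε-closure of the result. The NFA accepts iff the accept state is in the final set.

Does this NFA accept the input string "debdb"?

Answer: REJECT

Derivation:
start: ε-closure({0}) = {0,1,2,6,7,8}
'd' @ 1: {}  — state set empty
rest 'ebdb' ignored (set empty)
after full input: {}  (accept=1 not in)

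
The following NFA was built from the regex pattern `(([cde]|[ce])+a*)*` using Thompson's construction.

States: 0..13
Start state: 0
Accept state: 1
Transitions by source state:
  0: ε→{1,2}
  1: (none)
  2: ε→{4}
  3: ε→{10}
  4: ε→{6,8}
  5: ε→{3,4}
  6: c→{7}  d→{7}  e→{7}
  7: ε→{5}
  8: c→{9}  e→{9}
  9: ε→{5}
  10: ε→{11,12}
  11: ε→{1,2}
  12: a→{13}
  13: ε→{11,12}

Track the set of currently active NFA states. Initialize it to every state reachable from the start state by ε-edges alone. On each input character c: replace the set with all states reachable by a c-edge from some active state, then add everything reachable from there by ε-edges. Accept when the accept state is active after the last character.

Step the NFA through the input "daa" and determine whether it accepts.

S₀ = ε-closure({0}) = {0,1,2,4,6,8}
'd' @ 1: {1,2,3,4,5,6,7,8,10,11,12}  (accept∈set)
'a' @ 2: {1,2,4,6,8,11,12,13}  (accept∈set)
'a' @ 3: {1,2,4,6,8,11,12,13}  (accept∈set)
final: {1,2,4,6,8,11,12,13}; accept 1 in set

Answer: ACCEPT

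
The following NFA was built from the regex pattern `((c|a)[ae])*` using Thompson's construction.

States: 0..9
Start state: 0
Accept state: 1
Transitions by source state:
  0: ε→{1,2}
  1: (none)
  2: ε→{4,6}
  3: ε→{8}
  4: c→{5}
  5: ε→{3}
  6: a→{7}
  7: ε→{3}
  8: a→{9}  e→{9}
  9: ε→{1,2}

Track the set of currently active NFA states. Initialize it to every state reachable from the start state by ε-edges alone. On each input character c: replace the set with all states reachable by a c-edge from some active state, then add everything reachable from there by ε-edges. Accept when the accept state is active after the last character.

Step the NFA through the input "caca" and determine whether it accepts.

Answer: ACCEPT

Steps:
start: ε-closure({0}) = {0,1,2,4,6}
'c' @ 1: {3,5,8}
'a' @ 2: {1,2,4,6,9}  (accept∈set)
'c' @ 3: {3,5,8}
'a' @ 4: {1,2,4,6,9}  (accept∈set)
final: {1,2,4,6,9}; accept 1 in set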